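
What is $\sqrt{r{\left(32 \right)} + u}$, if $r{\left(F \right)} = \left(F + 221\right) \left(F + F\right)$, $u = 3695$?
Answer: $\sqrt{19887} \approx 141.02$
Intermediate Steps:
$r{\left(F \right)} = 2 F \left(221 + F\right)$ ($r{\left(F \right)} = \left(221 + F\right) 2 F = 2 F \left(221 + F\right)$)
$\sqrt{r{\left(32 \right)} + u} = \sqrt{2 \cdot 32 \left(221 + 32\right) + 3695} = \sqrt{2 \cdot 32 \cdot 253 + 3695} = \sqrt{16192 + 3695} = \sqrt{19887}$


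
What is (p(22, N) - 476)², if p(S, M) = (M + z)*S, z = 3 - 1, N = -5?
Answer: 293764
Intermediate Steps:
z = 2
p(S, M) = S*(2 + M) (p(S, M) = (M + 2)*S = (2 + M)*S = S*(2 + M))
(p(22, N) - 476)² = (22*(2 - 5) - 476)² = (22*(-3) - 476)² = (-66 - 476)² = (-542)² = 293764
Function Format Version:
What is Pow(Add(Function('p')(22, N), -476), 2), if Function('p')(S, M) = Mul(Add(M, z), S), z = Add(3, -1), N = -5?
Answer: 293764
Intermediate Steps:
z = 2
Function('p')(S, M) = Mul(S, Add(2, M)) (Function('p')(S, M) = Mul(Add(M, 2), S) = Mul(Add(2, M), S) = Mul(S, Add(2, M)))
Pow(Add(Function('p')(22, N), -476), 2) = Pow(Add(Mul(22, Add(2, -5)), -476), 2) = Pow(Add(Mul(22, -3), -476), 2) = Pow(Add(-66, -476), 2) = Pow(-542, 2) = 293764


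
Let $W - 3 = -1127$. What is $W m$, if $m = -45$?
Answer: $50580$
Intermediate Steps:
$W = -1124$ ($W = 3 - 1127 = -1124$)
$W m = \left(-1124\right) \left(-45\right) = 50580$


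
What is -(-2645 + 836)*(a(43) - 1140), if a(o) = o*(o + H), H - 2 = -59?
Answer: -3151278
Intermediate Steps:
H = -57 (H = 2 - 59 = -57)
a(o) = o*(-57 + o) (a(o) = o*(o - 57) = o*(-57 + o))
-(-2645 + 836)*(a(43) - 1140) = -(-2645 + 836)*(43*(-57 + 43) - 1140) = -(-1809)*(43*(-14) - 1140) = -(-1809)*(-602 - 1140) = -(-1809)*(-1742) = -1*3151278 = -3151278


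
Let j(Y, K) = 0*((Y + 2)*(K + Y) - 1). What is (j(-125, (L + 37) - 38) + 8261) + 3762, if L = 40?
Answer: 12023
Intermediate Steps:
j(Y, K) = 0 (j(Y, K) = 0*((2 + Y)*(K + Y) - 1) = 0*(-1 + (2 + Y)*(K + Y)) = 0)
(j(-125, (L + 37) - 38) + 8261) + 3762 = (0 + 8261) + 3762 = 8261 + 3762 = 12023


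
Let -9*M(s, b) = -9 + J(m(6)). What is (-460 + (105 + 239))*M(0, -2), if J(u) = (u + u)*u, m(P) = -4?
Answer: 2668/9 ≈ 296.44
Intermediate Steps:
J(u) = 2*u² (J(u) = (2*u)*u = 2*u²)
M(s, b) = -23/9 (M(s, b) = -(-9 + 2*(-4)²)/9 = -(-9 + 2*16)/9 = -(-9 + 32)/9 = -⅑*23 = -23/9)
(-460 + (105 + 239))*M(0, -2) = (-460 + (105 + 239))*(-23/9) = (-460 + 344)*(-23/9) = -116*(-23/9) = 2668/9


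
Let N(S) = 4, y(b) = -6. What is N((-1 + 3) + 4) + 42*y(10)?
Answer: -248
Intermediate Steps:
N((-1 + 3) + 4) + 42*y(10) = 4 + 42*(-6) = 4 - 252 = -248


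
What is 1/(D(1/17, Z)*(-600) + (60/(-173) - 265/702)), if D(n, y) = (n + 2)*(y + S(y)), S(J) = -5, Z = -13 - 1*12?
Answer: 2064582/76509484595 ≈ 2.6985e-5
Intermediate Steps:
Z = -25 (Z = -13 - 12 = -25)
D(n, y) = (-5 + y)*(2 + n) (D(n, y) = (n + 2)*(y - 5) = (2 + n)*(-5 + y) = (-5 + y)*(2 + n))
1/(D(1/17, Z)*(-600) + (60/(-173) - 265/702)) = 1/((-10 - 5/17 + 2*(-25) - 25/17)*(-600) + (60/(-173) - 265/702)) = 1/((-10 - 5*1/17 - 50 + (1/17)*(-25))*(-600) + (60*(-1/173) - 265*1/702)) = 1/((-10 - 5/17 - 50 - 25/17)*(-600) + (-60/173 - 265/702)) = 1/(-1050/17*(-600) - 87965/121446) = 1/(630000/17 - 87965/121446) = 1/(76509484595/2064582) = 2064582/76509484595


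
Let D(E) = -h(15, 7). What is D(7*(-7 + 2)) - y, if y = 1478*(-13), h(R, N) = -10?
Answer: 19224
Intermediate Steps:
D(E) = 10 (D(E) = -1*(-10) = 10)
y = -19214
D(7*(-7 + 2)) - y = 10 - 1*(-19214) = 10 + 19214 = 19224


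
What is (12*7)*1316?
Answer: 110544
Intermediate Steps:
(12*7)*1316 = 84*1316 = 110544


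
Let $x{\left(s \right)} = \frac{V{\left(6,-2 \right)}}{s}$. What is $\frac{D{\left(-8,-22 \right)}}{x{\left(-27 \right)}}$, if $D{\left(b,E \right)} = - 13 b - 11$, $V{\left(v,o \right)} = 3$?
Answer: $-837$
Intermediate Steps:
$x{\left(s \right)} = \frac{3}{s}$
$D{\left(b,E \right)} = -11 - 13 b$
$\frac{D{\left(-8,-22 \right)}}{x{\left(-27 \right)}} = \frac{-11 - -104}{3 \frac{1}{-27}} = \frac{-11 + 104}{3 \left(- \frac{1}{27}\right)} = \frac{93}{- \frac{1}{9}} = 93 \left(-9\right) = -837$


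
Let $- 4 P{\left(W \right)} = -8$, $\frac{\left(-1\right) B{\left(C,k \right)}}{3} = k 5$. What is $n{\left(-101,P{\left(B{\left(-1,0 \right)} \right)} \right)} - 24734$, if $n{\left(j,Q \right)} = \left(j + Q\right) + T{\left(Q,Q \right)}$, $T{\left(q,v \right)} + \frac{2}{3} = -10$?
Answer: $- \frac{74531}{3} \approx -24844.0$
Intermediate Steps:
$B{\left(C,k \right)} = - 15 k$ ($B{\left(C,k \right)} = - 3 k 5 = - 3 \cdot 5 k = - 15 k$)
$T{\left(q,v \right)} = - \frac{32}{3}$ ($T{\left(q,v \right)} = - \frac{2}{3} - 10 = - \frac{32}{3}$)
$P{\left(W \right)} = 2$ ($P{\left(W \right)} = \left(- \frac{1}{4}\right) \left(-8\right) = 2$)
$n{\left(j,Q \right)} = - \frac{32}{3} + Q + j$ ($n{\left(j,Q \right)} = \left(j + Q\right) - \frac{32}{3} = \left(Q + j\right) - \frac{32}{3} = - \frac{32}{3} + Q + j$)
$n{\left(-101,P{\left(B{\left(-1,0 \right)} \right)} \right)} - 24734 = \left(- \frac{32}{3} + 2 - 101\right) - 24734 = - \frac{329}{3} - 24734 = - \frac{74531}{3}$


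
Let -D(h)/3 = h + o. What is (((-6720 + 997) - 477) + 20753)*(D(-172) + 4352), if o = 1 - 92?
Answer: 74816973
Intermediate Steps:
o = -91
D(h) = 273 - 3*h (D(h) = -3*(h - 91) = -3*(-91 + h) = 273 - 3*h)
(((-6720 + 997) - 477) + 20753)*(D(-172) + 4352) = (((-6720 + 997) - 477) + 20753)*((273 - 3*(-172)) + 4352) = ((-5723 - 477) + 20753)*((273 + 516) + 4352) = (-6200 + 20753)*(789 + 4352) = 14553*5141 = 74816973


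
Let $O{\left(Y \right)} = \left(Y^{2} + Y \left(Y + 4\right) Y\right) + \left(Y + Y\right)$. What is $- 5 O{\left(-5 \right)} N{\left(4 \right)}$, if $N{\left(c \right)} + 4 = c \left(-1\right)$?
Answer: $-400$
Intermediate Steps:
$N{\left(c \right)} = -4 - c$ ($N{\left(c \right)} = -4 + c \left(-1\right) = -4 - c$)
$O{\left(Y \right)} = Y^{2} + 2 Y + Y^{2} \left(4 + Y\right)$ ($O{\left(Y \right)} = \left(Y^{2} + Y \left(4 + Y\right) Y\right) + 2 Y = \left(Y^{2} + Y^{2} \left(4 + Y\right)\right) + 2 Y = Y^{2} + 2 Y + Y^{2} \left(4 + Y\right)$)
$- 5 O{\left(-5 \right)} N{\left(4 \right)} = - 5 \left(- 5 \left(2 + \left(-5\right)^{2} + 5 \left(-5\right)\right)\right) \left(-4 - 4\right) = - 5 \left(- 5 \left(2 + 25 - 25\right)\right) \left(-4 - 4\right) = - 5 \left(\left(-5\right) 2\right) \left(-8\right) = \left(-5\right) \left(-10\right) \left(-8\right) = 50 \left(-8\right) = -400$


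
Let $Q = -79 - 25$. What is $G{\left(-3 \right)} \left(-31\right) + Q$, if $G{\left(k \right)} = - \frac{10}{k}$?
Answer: $- \frac{622}{3} \approx -207.33$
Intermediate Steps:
$Q = -104$ ($Q = -79 - 25 = -104$)
$G{\left(-3 \right)} \left(-31\right) + Q = - \frac{10}{-3} \left(-31\right) - 104 = \left(-10\right) \left(- \frac{1}{3}\right) \left(-31\right) - 104 = \frac{10}{3} \left(-31\right) - 104 = - \frac{310}{3} - 104 = - \frac{622}{3}$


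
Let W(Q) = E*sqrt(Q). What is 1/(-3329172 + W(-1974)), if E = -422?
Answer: I/(2*(-1664586*I + 211*sqrt(1974))) ≈ -3.0037e-7 + 1.6916e-9*I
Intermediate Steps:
W(Q) = -422*sqrt(Q)
1/(-3329172 + W(-1974)) = 1/(-3329172 - 422*I*sqrt(1974))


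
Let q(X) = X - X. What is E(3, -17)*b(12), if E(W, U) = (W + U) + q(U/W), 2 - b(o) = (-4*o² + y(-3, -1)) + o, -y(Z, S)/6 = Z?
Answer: -7672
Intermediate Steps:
y(Z, S) = -6*Z
q(X) = 0
b(o) = -16 - o + 4*o² (b(o) = 2 - ((-4*o² - 6*(-3)) + o) = 2 - ((-4*o² + 18) + o) = 2 - ((18 - 4*o²) + o) = 2 - (18 + o - 4*o²) = 2 + (-18 - o + 4*o²) = -16 - o + 4*o²)
E(W, U) = U + W (E(W, U) = (W + U) + 0 = (U + W) + 0 = U + W)
E(3, -17)*b(12) = (-17 + 3)*(-16 - 1*12 + 4*12²) = -14*(-16 - 12 + 4*144) = -14*(-16 - 12 + 576) = -14*548 = -7672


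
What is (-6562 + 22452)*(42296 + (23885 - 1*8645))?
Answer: 914247040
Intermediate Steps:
(-6562 + 22452)*(42296 + (23885 - 1*8645)) = 15890*(42296 + (23885 - 8645)) = 15890*(42296 + 15240) = 15890*57536 = 914247040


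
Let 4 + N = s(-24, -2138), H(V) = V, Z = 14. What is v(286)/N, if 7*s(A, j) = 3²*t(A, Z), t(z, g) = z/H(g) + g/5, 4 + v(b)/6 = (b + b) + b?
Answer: -627690/319 ≈ -1967.7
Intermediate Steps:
v(b) = -24 + 18*b (v(b) = -24 + 6*((b + b) + b) = -24 + 6*(2*b + b) = -24 + 6*(3*b) = -24 + 18*b)
t(z, g) = g/5 + z/g (t(z, g) = z/g + g/5 = g/5 + z/g)
s(A, j) = 18/5 + 9*A/98 (s(A, j) = (3²*((⅕)*14 + A/14))/7 = (9*(14/5 + A*(1/14)))/7 = (9*(14/5 + A/14))/7 = (126/5 + 9*A/14)/7 = 18/5 + 9*A/98)
N = -638/245 (N = -4 + (18/5 + (9/98)*(-24)) = -4 + (18/5 - 108/49) = -4 + 342/245 = -638/245 ≈ -2.6041)
v(286)/N = (-24 + 18*286)/(-638/245) = (-24 + 5148)*(-245/638) = 5124*(-245/638) = -627690/319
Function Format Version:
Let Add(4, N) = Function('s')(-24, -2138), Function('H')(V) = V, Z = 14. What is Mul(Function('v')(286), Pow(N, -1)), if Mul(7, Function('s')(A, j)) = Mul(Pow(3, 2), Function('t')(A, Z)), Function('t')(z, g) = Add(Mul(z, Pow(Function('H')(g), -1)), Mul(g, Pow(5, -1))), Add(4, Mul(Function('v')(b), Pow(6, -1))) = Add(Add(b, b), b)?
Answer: Rational(-627690, 319) ≈ -1967.7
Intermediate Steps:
Function('v')(b) = Add(-24, Mul(18, b)) (Function('v')(b) = Add(-24, Mul(6, Add(Add(b, b), b))) = Add(-24, Mul(6, Add(Mul(2, b), b))) = Add(-24, Mul(6, Mul(3, b))) = Add(-24, Mul(18, b)))
Function('t')(z, g) = Add(Mul(Rational(1, 5), g), Mul(z, Pow(g, -1))) (Function('t')(z, g) = Add(Mul(z, Pow(g, -1)), Mul(g, Pow(5, -1))) = Add(Mul(z, Pow(g, -1)), Mul(g, Rational(1, 5))) = Add(Mul(z, Pow(g, -1)), Mul(Rational(1, 5), g)) = Add(Mul(Rational(1, 5), g), Mul(z, Pow(g, -1))))
Function('s')(A, j) = Add(Rational(18, 5), Mul(Rational(9, 98), A)) (Function('s')(A, j) = Mul(Rational(1, 7), Mul(Pow(3, 2), Add(Mul(Rational(1, 5), 14), Mul(A, Pow(14, -1))))) = Mul(Rational(1, 7), Mul(9, Add(Rational(14, 5), Mul(A, Rational(1, 14))))) = Mul(Rational(1, 7), Mul(9, Add(Rational(14, 5), Mul(Rational(1, 14), A)))) = Mul(Rational(1, 7), Add(Rational(126, 5), Mul(Rational(9, 14), A))) = Add(Rational(18, 5), Mul(Rational(9, 98), A)))
N = Rational(-638, 245) (N = Add(-4, Add(Rational(18, 5), Mul(Rational(9, 98), -24))) = Add(-4, Add(Rational(18, 5), Rational(-108, 49))) = Add(-4, Rational(342, 245)) = Rational(-638, 245) ≈ -2.6041)
Mul(Function('v')(286), Pow(N, -1)) = Mul(Add(-24, Mul(18, 286)), Pow(Rational(-638, 245), -1)) = Mul(Add(-24, 5148), Rational(-245, 638)) = Mul(5124, Rational(-245, 638)) = Rational(-627690, 319)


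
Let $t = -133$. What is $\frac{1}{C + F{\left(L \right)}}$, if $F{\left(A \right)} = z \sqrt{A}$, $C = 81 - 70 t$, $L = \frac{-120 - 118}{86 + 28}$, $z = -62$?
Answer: $\frac{535287}{5027337653} + \frac{62 i \sqrt{6783}}{5027337653} \approx 0.00010648 + 1.0157 \cdot 10^{-6} i$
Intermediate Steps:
$L = - \frac{119}{57}$ ($L = - \frac{238}{114} = \left(-238\right) \frac{1}{114} = - \frac{119}{57} \approx -2.0877$)
$C = 9391$ ($C = 81 - -9310 = 81 + 9310 = 9391$)
$F{\left(A \right)} = - 62 \sqrt{A}$
$\frac{1}{C + F{\left(L \right)}} = \frac{1}{9391 - 62 \sqrt{- \frac{119}{57}}} = \frac{1}{9391 - 62 \frac{i \sqrt{6783}}{57}} = \frac{1}{9391 - \frac{62 i \sqrt{6783}}{57}}$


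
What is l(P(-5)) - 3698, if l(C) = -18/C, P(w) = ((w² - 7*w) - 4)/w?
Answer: -103499/28 ≈ -3696.4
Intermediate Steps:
P(w) = (-4 + w² - 7*w)/w
l(P(-5)) - 3698 = -18/(-7 - 5 - 4/(-5)) - 3698 = -18/(-7 - 5 - 4*(-⅕)) - 3698 = -18/(-7 - 5 + ⅘) - 3698 = -18/(-56/5) - 3698 = -18*(-5/56) - 3698 = 45/28 - 3698 = -103499/28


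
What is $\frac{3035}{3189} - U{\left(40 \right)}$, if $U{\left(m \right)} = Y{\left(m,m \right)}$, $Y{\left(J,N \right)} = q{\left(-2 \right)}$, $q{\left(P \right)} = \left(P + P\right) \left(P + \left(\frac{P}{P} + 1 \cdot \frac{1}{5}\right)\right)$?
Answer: $- \frac{35849}{15945} \approx -2.2483$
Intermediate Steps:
$q{\left(P \right)} = 2 P \left(\frac{6}{5} + P\right)$ ($q{\left(P \right)} = 2 P \left(P + \left(1 + 1 \cdot \frac{1}{5}\right)\right) = 2 P \left(P + \left(1 + \frac{1}{5}\right)\right) = 2 P \left(P + \frac{6}{5}\right) = 2 P \left(\frac{6}{5} + P\right)$)
$Y{\left(J,N \right)} = \frac{16}{5}$ ($Y{\left(J,N \right)} = \frac{2}{5} \left(-2\right) \left(6 + 5 \left(-2\right)\right) = \frac{2}{5} \left(-2\right) \left(6 - 10\right) = \frac{2}{5} \left(-2\right) \left(-4\right) = \frac{16}{5}$)
$U{\left(m \right)} = \frac{16}{5}$
$\frac{3035}{3189} - U{\left(40 \right)} = \frac{3035}{3189} - \frac{16}{5} = - \frac{35849}{15945}$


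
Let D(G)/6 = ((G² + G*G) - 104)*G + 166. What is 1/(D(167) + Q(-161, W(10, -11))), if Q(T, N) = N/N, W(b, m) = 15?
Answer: 1/55786345 ≈ 1.7926e-8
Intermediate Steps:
Q(T, N) = 1
D(G) = 996 + 6*G*(-104 + 2*G²) (D(G) = 6*(((G² + G*G) - 104)*G + 166) = 6*(((G² + G²) - 104)*G + 166) = 6*((2*G² - 104)*G + 166) = 6*((-104 + 2*G²)*G + 166) = 6*(G*(-104 + 2*G²) + 166) = 6*(166 + G*(-104 + 2*G²)) = 996 + 6*G*(-104 + 2*G²))
1/(D(167) + Q(-161, W(10, -11))) = 1/((996 - 624*167 + 12*167³) + 1) = 1/((996 - 104208 + 12*4657463) + 1) = 1/((996 - 104208 + 55889556) + 1) = 1/(55786344 + 1) = 1/55786345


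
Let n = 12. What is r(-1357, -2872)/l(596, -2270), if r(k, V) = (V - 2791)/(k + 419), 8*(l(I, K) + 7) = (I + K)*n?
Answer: -809/337412 ≈ -0.0023977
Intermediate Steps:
l(I, K) = -7 + 3*I/2 + 3*K/2 (l(I, K) = -7 + ((I + K)*12)/8 = -7 + (12*I + 12*K)/8 = -7 + (3*I/2 + 3*K/2) = -7 + 3*I/2 + 3*K/2)
r(k, V) = (-2791 + V)/(419 + k)
r(-1357, -2872)/l(596, -2270) = ((-2791 - 2872)/(419 - 1357))/(-7 + (3/2)*596 + (3/2)*(-2270)) = (-5663/(-938))/(-7 + 894 - 3405) = -1/938*(-5663)/(-2518) = (809/134)*(-1/2518) = -809/337412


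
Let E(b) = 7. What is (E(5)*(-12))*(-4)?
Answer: 336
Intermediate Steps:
(E(5)*(-12))*(-4) = (7*(-12))*(-4) = -84*(-4) = 336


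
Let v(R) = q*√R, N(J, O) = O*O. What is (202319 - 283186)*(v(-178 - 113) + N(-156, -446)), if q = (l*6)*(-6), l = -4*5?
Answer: -16085740172 - 58224240*I*√291 ≈ -1.6086e+10 - 9.9323e+8*I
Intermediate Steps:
l = -20
q = 720 (q = -20*6*(-6) = -120*(-6) = 720)
N(J, O) = O²
v(R) = 720*√R
(202319 - 283186)*(v(-178 - 113) + N(-156, -446)) = (202319 - 283186)*(720*√(-178 - 113) + (-446)²) = -80867*(720*√(-291) + 198916) = -80867*(720*(I*√291) + 198916) = -80867*(720*I*√291 + 198916) = -80867*(198916 + 720*I*√291) = -16085740172 - 58224240*I*√291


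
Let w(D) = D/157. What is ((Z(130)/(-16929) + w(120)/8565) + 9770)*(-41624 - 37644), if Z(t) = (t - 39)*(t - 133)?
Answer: -20619844945292852/26625159 ≈ -7.7445e+8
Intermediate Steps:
w(D) = D/157 (w(D) = D*(1/157) = D/157)
Z(t) = (-133 + t)*(-39 + t) (Z(t) = (-39 + t)*(-133 + t) = (-133 + t)*(-39 + t))
((Z(130)/(-16929) + w(120)/8565) + 9770)*(-41624 - 37644) = (((5187 + 130**2 - 172*130)/(-16929) + ((1/157)*120)/8565) + 9770)*(-41624 - 37644) = (((5187 + 16900 - 22360)*(-1/16929) + (120/157)*(1/8565)) + 9770)*(-79268) = ((-273*(-1/16929) + 8/89647) + 9770)*(-79268) = ((91/5643 + 8/89647) + 9770)*(-79268) = (8203021/505878021 + 9770)*(-79268) = (4942436468191/505878021)*(-79268) = -20619844945292852/26625159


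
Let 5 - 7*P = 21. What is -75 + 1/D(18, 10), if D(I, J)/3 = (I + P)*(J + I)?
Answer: -98999/1320 ≈ -74.999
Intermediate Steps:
P = -16/7 (P = 5/7 - ⅐*21 = 5/7 - 3 = -16/7 ≈ -2.2857)
D(I, J) = 3*(-16/7 + I)*(I + J) (D(I, J) = 3*((I - 16/7)*(J + I)) = 3*((-16/7 + I)*(I + J)) = 3*(-16/7 + I)*(I + J))
-75 + 1/D(18, 10) = -75 + 1/(3*18² - 48/7*18 - 48/7*10 + 3*18*10) = -75 + 1/(3*324 - 864/7 - 480/7 + 540) = -75 + 1/(972 - 864/7 - 480/7 + 540) = -75 + 1/1320 = -98999/1320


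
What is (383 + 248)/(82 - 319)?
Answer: -631/237 ≈ -2.6624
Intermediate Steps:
(383 + 248)/(82 - 319) = 631/(-237) = 631*(-1/237) = -631/237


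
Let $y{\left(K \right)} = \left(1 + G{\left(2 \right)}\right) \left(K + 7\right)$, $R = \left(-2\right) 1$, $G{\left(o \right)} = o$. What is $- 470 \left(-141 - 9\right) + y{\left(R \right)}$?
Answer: $70515$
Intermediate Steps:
$R = -2$
$y{\left(K \right)} = 21 + 3 K$ ($y{\left(K \right)} = \left(1 + 2\right) \left(K + 7\right) = 3 \left(7 + K\right) = 21 + 3 K$)
$- 470 \left(-141 - 9\right) + y{\left(R \right)} = - 470 \left(-141 - 9\right) + \left(21 + 3 \left(-2\right)\right) = \left(-470\right) \left(-150\right) + \left(21 - 6\right) = 70500 + 15 = 70515$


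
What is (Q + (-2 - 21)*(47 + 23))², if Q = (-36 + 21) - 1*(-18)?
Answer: 2582449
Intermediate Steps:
Q = 3 (Q = -15 + 18 = 3)
(Q + (-2 - 21)*(47 + 23))² = (3 + (-2 - 21)*(47 + 23))² = (3 - 23*70)² = (3 - 1610)² = (-1607)² = 2582449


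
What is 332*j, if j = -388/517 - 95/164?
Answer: -9358001/21197 ≈ -441.48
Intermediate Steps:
j = -112747/84788 (j = -388*1/517 - 95*1/164 = -388/517 - 95/164 = -112747/84788 ≈ -1.3298)
332*j = 332*(-112747/84788) = -9358001/21197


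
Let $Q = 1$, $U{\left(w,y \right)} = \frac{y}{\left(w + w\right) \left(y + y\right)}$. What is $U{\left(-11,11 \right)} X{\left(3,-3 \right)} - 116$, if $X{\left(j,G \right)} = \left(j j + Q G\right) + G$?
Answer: $- \frac{5107}{44} \approx -116.07$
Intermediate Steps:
$U{\left(w,y \right)} = \frac{1}{4 w}$ ($U{\left(w,y \right)} = \frac{y}{2 w 2 y} = \frac{y}{4 w y} = y \frac{1}{4 w y} = \frac{1}{4 w}$)
$X{\left(j,G \right)} = j^{2} + 2 G$ ($X{\left(j,G \right)} = \left(j j + 1 G\right) + G = \left(j^{2} + G\right) + G = \left(G + j^{2}\right) + G = j^{2} + 2 G$)
$U{\left(-11,11 \right)} X{\left(3,-3 \right)} - 116 = \frac{1}{4 \left(-11\right)} \left(3^{2} + 2 \left(-3\right)\right) - 116 = \frac{1}{4} \left(- \frac{1}{11}\right) \left(9 - 6\right) - 116 = \left(- \frac{1}{44}\right) 3 - 116 = - \frac{3}{44} - 116 = - \frac{5107}{44}$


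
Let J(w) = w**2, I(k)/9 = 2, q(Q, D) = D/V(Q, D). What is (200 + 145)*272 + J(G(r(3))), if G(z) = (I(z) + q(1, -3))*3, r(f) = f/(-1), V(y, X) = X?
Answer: 97089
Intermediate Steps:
r(f) = -f (r(f) = f*(-1) = -f)
q(Q, D) = 1 (q(Q, D) = D/D = 1)
I(k) = 18 (I(k) = 9*2 = 18)
G(z) = 57 (G(z) = (18 + 1)*3 = 19*3 = 57)
(200 + 145)*272 + J(G(r(3))) = (200 + 145)*272 + 57**2 = 345*272 + 3249 = 93840 + 3249 = 97089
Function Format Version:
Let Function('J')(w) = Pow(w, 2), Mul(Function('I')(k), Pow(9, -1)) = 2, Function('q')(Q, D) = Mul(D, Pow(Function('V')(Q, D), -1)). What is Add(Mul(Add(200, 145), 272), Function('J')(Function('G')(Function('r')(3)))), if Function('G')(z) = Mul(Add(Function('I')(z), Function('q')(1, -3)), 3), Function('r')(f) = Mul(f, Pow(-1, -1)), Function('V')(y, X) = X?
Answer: 97089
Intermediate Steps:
Function('r')(f) = Mul(-1, f) (Function('r')(f) = Mul(f, -1) = Mul(-1, f))
Function('q')(Q, D) = 1 (Function('q')(Q, D) = Mul(D, Pow(D, -1)) = 1)
Function('I')(k) = 18 (Function('I')(k) = Mul(9, 2) = 18)
Function('G')(z) = 57 (Function('G')(z) = Mul(Add(18, 1), 3) = Mul(19, 3) = 57)
Add(Mul(Add(200, 145), 272), Function('J')(Function('G')(Function('r')(3)))) = Add(Mul(Add(200, 145), 272), Pow(57, 2)) = Add(Mul(345, 272), 3249) = Add(93840, 3249) = 97089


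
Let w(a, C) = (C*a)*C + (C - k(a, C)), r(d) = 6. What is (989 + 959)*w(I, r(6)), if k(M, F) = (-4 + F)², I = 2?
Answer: 144152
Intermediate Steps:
w(a, C) = C - (-4 + C)² + a*C² (w(a, C) = (C*a)*C + (C - (-4 + C)²) = a*C² + (C - (-4 + C)²) = C - (-4 + C)² + a*C²)
(989 + 959)*w(I, r(6)) = (989 + 959)*(6 - (-4 + 6)² + 2*6²) = 1948*(6 - 1*2² + 2*36) = 1948*(6 - 1*4 + 72) = 1948*(6 - 4 + 72) = 1948*74 = 144152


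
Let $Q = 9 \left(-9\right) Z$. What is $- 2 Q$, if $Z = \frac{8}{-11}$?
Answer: $- \frac{1296}{11} \approx -117.82$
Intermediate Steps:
$Z = - \frac{8}{11}$ ($Z = 8 \left(- \frac{1}{11}\right) = - \frac{8}{11} \approx -0.72727$)
$Q = \frac{648}{11}$ ($Q = 9 \left(-9\right) \left(- \frac{8}{11}\right) = \left(-81\right) \left(- \frac{8}{11}\right) = \frac{648}{11} \approx 58.909$)
$- 2 Q = \left(-2\right) \frac{648}{11} = - \frac{1296}{11}$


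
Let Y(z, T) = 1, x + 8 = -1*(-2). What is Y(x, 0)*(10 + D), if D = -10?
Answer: 0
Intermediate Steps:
x = -6 (x = -8 - 1*(-2) = -8 + 2 = -6)
Y(x, 0)*(10 + D) = 1*(10 - 10) = 1*0 = 0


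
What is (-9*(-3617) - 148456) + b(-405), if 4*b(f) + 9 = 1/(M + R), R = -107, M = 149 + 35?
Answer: -8924704/77 ≈ -1.1591e+5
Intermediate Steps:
M = 184
b(f) = -173/77 (b(f) = -9/4 + 1/(4*(184 - 107)) = -9/4 + (¼)/77 = -9/4 + (¼)*(1/77) = -9/4 + 1/308 = -173/77)
(-9*(-3617) - 148456) + b(-405) = (-9*(-3617) - 148456) - 173/77 = (32553 - 148456) - 173/77 = -115903 - 173/77 = -8924704/77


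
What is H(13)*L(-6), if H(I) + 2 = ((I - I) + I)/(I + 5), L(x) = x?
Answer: 23/3 ≈ 7.6667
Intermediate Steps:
H(I) = -2 + I/(5 + I) (H(I) = -2 + ((I - I) + I)/(I + 5) = -2 + (0 + I)/(5 + I) = -2 + I/(5 + I))
H(13)*L(-6) = ((-10 - 1*13)/(5 + 13))*(-6) = ((-10 - 13)/18)*(-6) = ((1/18)*(-23))*(-6) = -23/18*(-6) = 23/3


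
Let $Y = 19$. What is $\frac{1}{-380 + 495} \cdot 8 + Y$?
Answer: $\frac{2193}{115} \approx 19.07$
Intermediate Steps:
$\frac{1}{-380 + 495} \cdot 8 + Y = \frac{1}{-380 + 495} \cdot 8 + 19 = \frac{1}{115} \cdot 8 + 19 = \frac{8}{115} + 19 = \frac{2193}{115}$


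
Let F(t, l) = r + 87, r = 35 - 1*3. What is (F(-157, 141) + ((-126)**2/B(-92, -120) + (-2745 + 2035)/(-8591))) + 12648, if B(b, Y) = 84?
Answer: 1567686/121 ≈ 12956.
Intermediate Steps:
r = 32 (r = 35 - 3 = 32)
F(t, l) = 119 (F(t, l) = 32 + 87 = 119)
(F(-157, 141) + ((-126)**2/B(-92, -120) + (-2745 + 2035)/(-8591))) + 12648 = (119 + ((-126)**2/84 + (-2745 + 2035)/(-8591))) + 12648 = (119 + (15876*(1/84) - 710*(-1/8591))) + 12648 = (119 + (189 + 10/121)) + 12648 = (119 + 22879/121) + 12648 = 37278/121 + 12648 = 1567686/121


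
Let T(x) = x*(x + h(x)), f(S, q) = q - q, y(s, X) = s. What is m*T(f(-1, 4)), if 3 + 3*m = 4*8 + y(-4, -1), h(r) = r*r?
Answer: 0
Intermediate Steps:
f(S, q) = 0
h(r) = r²
T(x) = x*(x + x²)
m = 25/3 (m = -1 + (4*8 - 4)/3 = -1 + (32 - 4)/3 = -1 + (⅓)*28 = -1 + 28/3 = 25/3 ≈ 8.3333)
m*T(f(-1, 4)) = 25*(0²*(1 + 0))/3 = 25*(0*1)/3 = (25/3)*0 = 0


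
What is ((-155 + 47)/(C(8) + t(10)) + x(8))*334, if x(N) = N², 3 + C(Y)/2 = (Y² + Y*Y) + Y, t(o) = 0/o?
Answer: 2824972/133 ≈ 21240.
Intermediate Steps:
t(o) = 0
C(Y) = -6 + 2*Y + 4*Y² (C(Y) = -6 + 2*((Y² + Y*Y) + Y) = -6 + 2*((Y² + Y²) + Y) = -6 + 2*(2*Y² + Y) = -6 + 2*(Y + 2*Y²) = -6 + (2*Y + 4*Y²) = -6 + 2*Y + 4*Y²)
((-155 + 47)/(C(8) + t(10)) + x(8))*334 = ((-155 + 47)/((-6 + 2*8 + 4*8²) + 0) + 8²)*334 = (-108/((-6 + 16 + 4*64) + 0) + 64)*334 = (-108/((-6 + 16 + 256) + 0) + 64)*334 = (-108/(266 + 0) + 64)*334 = (-108/266 + 64)*334 = (-108*1/266 + 64)*334 = (-54/133 + 64)*334 = (8458/133)*334 = 2824972/133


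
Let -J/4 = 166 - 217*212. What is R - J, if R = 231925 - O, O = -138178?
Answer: 186751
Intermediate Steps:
R = 370103 (R = 231925 - 1*(-138178) = 231925 + 138178 = 370103)
J = 183352 (J = -4*(166 - 217*212) = -4*(166 - 46004) = -4*(-45838) = 183352)
R - J = 370103 - 1*183352 = 370103 - 183352 = 186751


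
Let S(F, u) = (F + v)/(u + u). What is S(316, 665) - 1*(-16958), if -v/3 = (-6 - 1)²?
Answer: 22554309/1330 ≈ 16958.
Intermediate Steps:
v = -147 (v = -3*(-6 - 1)² = -3*(-7)² = -3*49 = -147)
S(F, u) = (-147 + F)/(2*u) (S(F, u) = (F - 147)/(u + u) = (-147 + F)/((2*u)) = (-147 + F)*(1/(2*u)) = (-147 + F)/(2*u))
S(316, 665) - 1*(-16958) = (½)*(-147 + 316)/665 - 1*(-16958) = (½)*(1/665)*169 + 16958 = 169/1330 + 16958 = 22554309/1330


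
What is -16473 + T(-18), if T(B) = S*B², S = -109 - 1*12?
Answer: -55677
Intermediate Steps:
S = -121 (S = -109 - 12 = -121)
T(B) = -121*B²
-16473 + T(-18) = -16473 - 121*(-18)² = -16473 - 121*324 = -16473 - 39204 = -55677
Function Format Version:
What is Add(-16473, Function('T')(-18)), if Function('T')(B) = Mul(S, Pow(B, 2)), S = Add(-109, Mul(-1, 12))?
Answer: -55677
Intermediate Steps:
S = -121 (S = Add(-109, -12) = -121)
Function('T')(B) = Mul(-121, Pow(B, 2))
Add(-16473, Function('T')(-18)) = Add(-16473, Mul(-121, Pow(-18, 2))) = Add(-16473, Mul(-121, 324)) = Add(-16473, -39204) = -55677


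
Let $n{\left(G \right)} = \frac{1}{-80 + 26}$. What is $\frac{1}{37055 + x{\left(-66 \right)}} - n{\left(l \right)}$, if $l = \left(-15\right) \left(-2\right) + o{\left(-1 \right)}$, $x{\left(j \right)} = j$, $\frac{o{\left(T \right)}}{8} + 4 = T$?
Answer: $\frac{37043}{1997406} \approx 0.018546$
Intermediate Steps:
$o{\left(T \right)} = -32 + 8 T$
$l = -10$ ($l = \left(-15\right) \left(-2\right) + \left(-32 + 8 \left(-1\right)\right) = 30 - 40 = -10$)
$n{\left(G \right)} = - \frac{1}{54}$ ($n{\left(G \right)} = \frac{1}{-54} = - \frac{1}{54}$)
$\frac{1}{37055 + x{\left(-66 \right)}} - n{\left(l \right)} = \frac{1}{37055 - 66} - - \frac{1}{54} = \frac{1}{36989} + \frac{1}{54} = \frac{37043}{1997406}$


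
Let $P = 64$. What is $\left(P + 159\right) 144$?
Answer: $32112$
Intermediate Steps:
$\left(P + 159\right) 144 = \left(64 + 159\right) 144 = 223 \cdot 144 = 32112$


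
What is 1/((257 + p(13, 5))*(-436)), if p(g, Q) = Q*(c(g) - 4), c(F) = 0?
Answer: -1/103332 ≈ -9.6775e-6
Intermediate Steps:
p(g, Q) = -4*Q (p(g, Q) = Q*(0 - 4) = Q*(-4) = -4*Q)
1/((257 + p(13, 5))*(-436)) = 1/((257 - 4*5)*(-436)) = 1/((257 - 20)*(-436)) = 1/(237*(-436)) = 1/(-103332) = -1/103332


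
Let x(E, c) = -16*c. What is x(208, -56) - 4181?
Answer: -3285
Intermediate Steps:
x(208, -56) - 4181 = -16*(-56) - 4181 = 896 - 4181 = -3285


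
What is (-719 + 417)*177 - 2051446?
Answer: -2104900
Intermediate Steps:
(-719 + 417)*177 - 2051446 = -302*177 - 2051446 = -53454 - 2051446 = -2104900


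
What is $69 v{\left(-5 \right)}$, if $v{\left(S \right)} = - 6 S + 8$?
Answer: $2622$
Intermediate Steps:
$v{\left(S \right)} = 8 - 6 S$
$69 v{\left(-5 \right)} = 69 \left(8 - -30\right) = 69 \left(8 + 30\right) = 69 \cdot 38 = 2622$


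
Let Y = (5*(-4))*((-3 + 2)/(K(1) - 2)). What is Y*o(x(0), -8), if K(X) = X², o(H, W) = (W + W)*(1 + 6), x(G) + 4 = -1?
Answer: 2240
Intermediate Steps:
x(G) = -5 (x(G) = -4 - 1 = -5)
o(H, W) = 14*W (o(H, W) = (2*W)*7 = 14*W)
Y = -20 (Y = (5*(-4))*((-3 + 2)/(1² - 2)) = -(-20)/(1 - 2) = -(-20)/(-1) = -(-20)*(-1) = -20*1 = -20)
Y*o(x(0), -8) = -280*(-8) = -20*(-112) = 2240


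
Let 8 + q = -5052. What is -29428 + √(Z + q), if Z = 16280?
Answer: -29428 + 2*√2805 ≈ -29322.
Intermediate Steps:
q = -5060 (q = -8 - 5052 = -5060)
-29428 + √(Z + q) = -29428 + √(16280 - 5060) = -29428 + √11220 = -29428 + 2*√2805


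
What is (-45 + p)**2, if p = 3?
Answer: 1764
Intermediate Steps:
(-45 + p)**2 = (-45 + 3)**2 = (-42)**2 = 1764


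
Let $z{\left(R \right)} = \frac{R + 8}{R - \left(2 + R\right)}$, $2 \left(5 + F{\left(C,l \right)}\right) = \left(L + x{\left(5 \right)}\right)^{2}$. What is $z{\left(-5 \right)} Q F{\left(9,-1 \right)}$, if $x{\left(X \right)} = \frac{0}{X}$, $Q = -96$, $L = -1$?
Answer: $-648$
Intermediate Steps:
$x{\left(X \right)} = 0$
$F{\left(C,l \right)} = - \frac{9}{2}$ ($F{\left(C,l \right)} = -5 + \frac{\left(-1 + 0\right)^{2}}{2} = -5 + \frac{\left(-1\right)^{2}}{2} = -5 + \frac{1}{2} \cdot 1 = -5 + \frac{1}{2} = - \frac{9}{2}$)
$z{\left(R \right)} = -4 - \frac{R}{2}$ ($z{\left(R \right)} = \frac{8 + R}{-2} = \left(8 + R\right) \left(- \frac{1}{2}\right) = -4 - \frac{R}{2}$)
$z{\left(-5 \right)} Q F{\left(9,-1 \right)} = \left(-4 - - \frac{5}{2}\right) \left(-96\right) \left(- \frac{9}{2}\right) = \left(-4 + \frac{5}{2}\right) \left(-96\right) \left(- \frac{9}{2}\right) = \left(- \frac{3}{2}\right) \left(-96\right) \left(- \frac{9}{2}\right) = 144 \left(- \frac{9}{2}\right) = -648$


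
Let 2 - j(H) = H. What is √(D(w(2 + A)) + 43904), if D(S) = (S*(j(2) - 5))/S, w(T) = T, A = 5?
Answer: √43899 ≈ 209.52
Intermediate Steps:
j(H) = 2 - H
D(S) = -5 (D(S) = (S*((2 - 1*2) - 5))/S = (S*((2 - 2) - 5))/S = (S*(0 - 5))/S = (S*(-5))/S = (-5*S)/S = -5)
√(D(w(2 + A)) + 43904) = √(-5 + 43904) = √43899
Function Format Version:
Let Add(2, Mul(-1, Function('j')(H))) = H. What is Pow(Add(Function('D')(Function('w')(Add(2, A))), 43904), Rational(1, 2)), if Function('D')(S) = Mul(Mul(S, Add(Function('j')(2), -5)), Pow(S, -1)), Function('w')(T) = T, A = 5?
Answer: Pow(43899, Rational(1, 2)) ≈ 209.52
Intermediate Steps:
Function('j')(H) = Add(2, Mul(-1, H))
Function('D')(S) = -5 (Function('D')(S) = Mul(Mul(S, Add(Add(2, Mul(-1, 2)), -5)), Pow(S, -1)) = Mul(Mul(S, Add(Add(2, -2), -5)), Pow(S, -1)) = Mul(Mul(S, Add(0, -5)), Pow(S, -1)) = Mul(Mul(S, -5), Pow(S, -1)) = Mul(Mul(-5, S), Pow(S, -1)) = -5)
Pow(Add(Function('D')(Function('w')(Add(2, A))), 43904), Rational(1, 2)) = Pow(Add(-5, 43904), Rational(1, 2)) = Pow(43899, Rational(1, 2))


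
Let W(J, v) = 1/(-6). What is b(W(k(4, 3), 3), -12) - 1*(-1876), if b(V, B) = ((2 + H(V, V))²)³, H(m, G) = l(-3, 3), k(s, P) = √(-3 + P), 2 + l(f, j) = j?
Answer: 2605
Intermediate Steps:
l(f, j) = -2 + j
H(m, G) = 1 (H(m, G) = -2 + 3 = 1)
W(J, v) = -⅙
b(V, B) = 729 (b(V, B) = ((2 + 1)²)³ = (3²)³ = 9³ = 729)
b(W(k(4, 3), 3), -12) - 1*(-1876) = 729 - 1*(-1876) = 729 + 1876 = 2605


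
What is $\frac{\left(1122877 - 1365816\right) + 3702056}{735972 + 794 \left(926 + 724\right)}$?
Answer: $\frac{1153039}{682024} \approx 1.6906$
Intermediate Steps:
$\frac{\left(1122877 - 1365816\right) + 3702056}{735972 + 794 \left(926 + 724\right)} = \frac{\left(1122877 - 1365816\right) + 3702056}{735972 + 794 \cdot 1650} = \frac{-242939 + 3702056}{735972 + 1310100} = \frac{3459117}{2046072} = 3459117 \cdot \frac{1}{2046072} = \frac{1153039}{682024}$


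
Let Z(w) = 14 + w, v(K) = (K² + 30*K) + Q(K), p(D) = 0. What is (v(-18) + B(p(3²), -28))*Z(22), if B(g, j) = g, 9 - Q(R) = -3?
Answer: -7344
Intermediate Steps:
Q(R) = 12 (Q(R) = 9 - 1*(-3) = 9 + 3 = 12)
v(K) = 12 + K² + 30*K (v(K) = (K² + 30*K) + 12 = 12 + K² + 30*K)
(v(-18) + B(p(3²), -28))*Z(22) = ((12 + (-18)² + 30*(-18)) + 0)*(14 + 22) = ((12 + 324 - 540) + 0)*36 = (-204 + 0)*36 = -204*36 = -7344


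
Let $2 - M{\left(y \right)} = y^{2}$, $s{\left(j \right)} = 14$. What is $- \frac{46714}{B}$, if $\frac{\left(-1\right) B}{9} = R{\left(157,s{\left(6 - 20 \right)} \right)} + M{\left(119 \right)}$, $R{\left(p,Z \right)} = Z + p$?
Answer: $- \frac{23357}{62946} \approx -0.37106$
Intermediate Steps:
$M{\left(y \right)} = 2 - y^{2}$
$B = 125892$ ($B = - 9 \left(\left(14 + 157\right) + \left(2 - 119^{2}\right)\right) = - 9 \left(171 + \left(2 - 14161\right)\right) = - 9 \left(171 - 14159\right) = \left(-9\right) \left(-13988\right) = 125892$)
$- \frac{46714}{B} = - \frac{46714}{125892} = \left(-46714\right) \frac{1}{125892} = - \frac{23357}{62946}$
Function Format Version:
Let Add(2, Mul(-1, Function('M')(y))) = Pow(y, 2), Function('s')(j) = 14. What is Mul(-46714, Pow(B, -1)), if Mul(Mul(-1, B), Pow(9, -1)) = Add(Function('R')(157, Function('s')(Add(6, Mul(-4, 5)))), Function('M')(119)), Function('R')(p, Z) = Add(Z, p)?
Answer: Rational(-23357, 62946) ≈ -0.37106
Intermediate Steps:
Function('M')(y) = Add(2, Mul(-1, Pow(y, 2)))
B = 125892 (B = Mul(-9, Add(Add(14, 157), Add(2, Mul(-1, Pow(119, 2))))) = Mul(-9, Add(171, Add(2, Mul(-1, 14161)))) = Mul(-9, Add(171, Add(2, -14161))) = Mul(-9, Add(171, -14159)) = Mul(-9, -13988) = 125892)
Mul(-46714, Pow(B, -1)) = Mul(-46714, Pow(125892, -1)) = Mul(-46714, Rational(1, 125892)) = Rational(-23357, 62946)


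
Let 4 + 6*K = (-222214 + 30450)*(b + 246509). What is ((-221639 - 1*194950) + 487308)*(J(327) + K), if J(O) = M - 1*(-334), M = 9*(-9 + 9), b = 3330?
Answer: -564692676478854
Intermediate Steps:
K = -7985021000 (K = -⅔ + ((-222214 + 30450)*(3330 + 246509))/6 = -⅔ + (-191764*249839)/6 = -⅔ + (⅙)*(-47910125996) = -⅔ - 23955062998/3 = -7985021000)
M = 0 (M = 9*0 = 0)
J(O) = 334 (J(O) = 0 - 1*(-334) = 0 + 334 = 334)
((-221639 - 1*194950) + 487308)*(J(327) + K) = ((-221639 - 1*194950) + 487308)*(334 - 7985021000) = ((-221639 - 194950) + 487308)*(-7985020666) = (-416589 + 487308)*(-7985020666) = 70719*(-7985020666) = -564692676478854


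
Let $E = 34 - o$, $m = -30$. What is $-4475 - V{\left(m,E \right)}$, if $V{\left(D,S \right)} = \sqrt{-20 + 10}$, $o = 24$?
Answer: $-4475 - i \sqrt{10} \approx -4475.0 - 3.1623 i$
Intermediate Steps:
$E = 10$ ($E = 34 - 24 = 10$)
$V{\left(D,S \right)} = i \sqrt{10}$ ($V{\left(D,S \right)} = \sqrt{-10} = i \sqrt{10}$)
$-4475 - V{\left(m,E \right)} = -4475 - i \sqrt{10}$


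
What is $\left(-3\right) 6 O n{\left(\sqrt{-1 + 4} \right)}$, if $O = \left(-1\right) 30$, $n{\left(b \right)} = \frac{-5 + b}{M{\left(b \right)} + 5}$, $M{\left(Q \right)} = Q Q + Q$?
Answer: $- \frac{23220}{61} + \frac{7020 \sqrt{3}}{61} \approx -181.33$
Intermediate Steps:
$M{\left(Q \right)} = Q + Q^{2}$ ($M{\left(Q \right)} = Q^{2} + Q = Q + Q^{2}$)
$n{\left(b \right)} = \frac{-5 + b}{5 + b \left(1 + b\right)}$ ($n{\left(b \right)} = \frac{-5 + b}{b \left(1 + b\right) + 5} = \frac{-5 + b}{5 + b \left(1 + b\right)}$)
$O = -30$
$\left(-3\right) 6 O n{\left(\sqrt{-1 + 4} \right)} = \left(-3\right) 6 \left(-30\right) \frac{-5 + \sqrt{-1 + 4}}{5 + \sqrt{-1 + 4} \left(1 + \sqrt{-1 + 4}\right)} = \left(-18\right) \left(-30\right) \frac{-5 + \sqrt{3}}{5 + \sqrt{3} \left(1 + \sqrt{3}\right)} = 540 \frac{-5 + \sqrt{3}}{5 + \sqrt{3} \left(1 + \sqrt{3}\right)} = \frac{540 \left(-5 + \sqrt{3}\right)}{5 + \sqrt{3} \left(1 + \sqrt{3}\right)}$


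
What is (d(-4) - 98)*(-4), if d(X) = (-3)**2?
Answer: 356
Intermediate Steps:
d(X) = 9
(d(-4) - 98)*(-4) = (9 - 98)*(-4) = -89*(-4) = 356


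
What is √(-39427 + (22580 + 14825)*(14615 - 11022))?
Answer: √134356738 ≈ 11591.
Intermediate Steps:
√(-39427 + (22580 + 14825)*(14615 - 11022)) = √(-39427 + 37405*3593) = √(-39427 + 134396165) = √134356738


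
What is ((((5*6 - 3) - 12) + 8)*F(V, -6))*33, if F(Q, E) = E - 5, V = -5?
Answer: -8349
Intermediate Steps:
F(Q, E) = -5 + E
((((5*6 - 3) - 12) + 8)*F(V, -6))*33 = ((((5*6 - 3) - 12) + 8)*(-5 - 6))*33 = ((((30 - 3) - 12) + 8)*(-11))*33 = (((27 - 12) + 8)*(-11))*33 = ((15 + 8)*(-11))*33 = (23*(-11))*33 = -253*33 = -8349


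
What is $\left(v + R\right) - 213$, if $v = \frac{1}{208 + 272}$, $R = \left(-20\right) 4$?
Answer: $- \frac{140639}{480} \approx -293.0$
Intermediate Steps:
$R = -80$
$v = \frac{1}{480} \approx 0.0020833$
$\left(v + R\right) - 213 = \left(\frac{1}{480} - 80\right) - 213 = - \frac{38399}{480} - 213 = - \frac{140639}{480}$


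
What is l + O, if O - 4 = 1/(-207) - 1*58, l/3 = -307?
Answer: -201826/207 ≈ -975.00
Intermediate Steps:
l = -921 (l = 3*(-307) = -921)
O = -11179/207 (O = 4 + (1/(-207) - 1*58) = 4 + (-1/207 - 58) = 4 - 12007/207 = -11179/207 ≈ -54.005)
l + O = -921 - 11179/207 = -201826/207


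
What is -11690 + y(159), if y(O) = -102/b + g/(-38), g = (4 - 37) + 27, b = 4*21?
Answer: -3109821/266 ≈ -11691.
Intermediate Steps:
b = 84
g = -6 (g = -33 + 27 = -6)
y(O) = -281/266 (y(O) = -102/84 - 6/(-38) = -102*1/84 - 6*(-1/38) = -17/14 + 3/19 = -281/266)
-11690 + y(159) = -11690 - 281/266 = -3109821/266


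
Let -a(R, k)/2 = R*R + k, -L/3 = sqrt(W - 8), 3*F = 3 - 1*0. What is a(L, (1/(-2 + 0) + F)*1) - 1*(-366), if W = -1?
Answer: 527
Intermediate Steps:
F = 1 (F = (3 - 1*0)/3 = (3 + 0)/3 = (1/3)*3 = 1)
L = -9*I (L = -3*sqrt(-1 - 8) = -9*I ≈ -9.0*I)
a(R, k) = -2*k - 2*R**2 (a(R, k) = -2*(R*R + k) = -2*(R**2 + k) = -2*(k + R**2) = -2*k - 2*R**2)
a(L, (1/(-2 + 0) + F)*1) - 1*(-366) = (-2*(1/(-2 + 0) + 1) - 2*(-9*I)**2) - 1*(-366) = (-2*(1/(-2) + 1) - 2*(-81)) + 366 = (-2*(-1/2 + 1) + 162) + 366 = (-1 + 162) + 366 = 161 + 366 = 527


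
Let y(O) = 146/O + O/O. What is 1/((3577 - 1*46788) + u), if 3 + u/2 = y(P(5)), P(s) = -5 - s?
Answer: -5/216221 ≈ -2.3124e-5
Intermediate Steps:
y(O) = 1 + 146/O (y(O) = 146/O + 1 = 1 + 146/O)
u = -166/5 (u = -6 + 2*((146 + (-5 - 1*5))/(-5 - 1*5)) = -6 + 2*((146 + (-5 - 5))/(-5 - 5)) = -6 + 2*((146 - 10)/(-10)) = -6 + 2*(-⅒*136) = -6 + 2*(-68/5) = -6 - 136/5 = -166/5 ≈ -33.200)
1/((3577 - 1*46788) + u) = 1/((3577 - 1*46788) - 166/5) = 1/((3577 - 46788) - 166/5) = 1/(-43211 - 166/5) = 1/(-216221/5) = -5/216221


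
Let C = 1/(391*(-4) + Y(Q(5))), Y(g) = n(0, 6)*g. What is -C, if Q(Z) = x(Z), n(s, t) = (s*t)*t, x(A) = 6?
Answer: 1/1564 ≈ 0.00063939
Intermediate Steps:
n(s, t) = s*t²
Q(Z) = 6
Y(g) = 0 (Y(g) = (0*6²)*g = (0*36)*g = 0*g = 0)
C = -1/1564 (C = 1/(391*(-4) + 0) = 1/(-1564 + 0) = 1/(-1564) = -1/1564 ≈ -0.00063939)
-C = -1*(-1/1564) = 1/1564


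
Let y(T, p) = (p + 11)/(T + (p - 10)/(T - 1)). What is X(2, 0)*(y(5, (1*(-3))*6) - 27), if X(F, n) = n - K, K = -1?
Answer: -47/2 ≈ -23.500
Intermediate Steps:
X(F, n) = 1 + n (X(F, n) = n - 1*(-1) = n + 1 = 1 + n)
y(T, p) = (11 + p)/(T + (-10 + p)/(-1 + T))
X(2, 0)*(y(5, (1*(-3))*6) - 27) = (1 + 0)*((-11 - 1*(-3)*6 + 11*5 + 5*((1*(-3))*6))/(-10 + (1*(-3))*6 + 5² - 1*5) - 27) = 1*((-11 - (-3)*6 + 55 + 5*(-3*6))/(-10 - 3*6 + 25 - 5) - 27) = 1*((-11 - 1*(-18) + 55 + 5*(-18))/(-10 - 18 + 25 - 5) - 27) = 1*((-11 + 18 + 55 - 90)/(-8) - 27) = 1*(-⅛*(-28) - 27) = 1*(7/2 - 27) = 1*(-47/2) = -47/2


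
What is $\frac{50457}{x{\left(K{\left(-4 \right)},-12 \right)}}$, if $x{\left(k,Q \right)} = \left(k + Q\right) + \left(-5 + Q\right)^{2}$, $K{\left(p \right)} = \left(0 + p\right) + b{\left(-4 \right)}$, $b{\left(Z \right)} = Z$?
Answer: $\frac{50457}{269} \approx 187.57$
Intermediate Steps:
$K{\left(p \right)} = -4 + p$ ($K{\left(p \right)} = \left(0 + p\right) - 4 = p - 4 = -4 + p$)
$x{\left(k,Q \right)} = Q + k + \left(-5 + Q\right)^{2}$ ($x{\left(k,Q \right)} = \left(Q + k\right) + \left(-5 + Q\right)^{2} = Q + k + \left(-5 + Q\right)^{2}$)
$\frac{50457}{x{\left(K{\left(-4 \right)},-12 \right)}} = \frac{50457}{-12 - 8 + \left(-5 - 12\right)^{2}} = \frac{50457}{-12 - 8 + \left(-17\right)^{2}} = \frac{50457}{-12 - 8 + 289} = \frac{50457}{269}$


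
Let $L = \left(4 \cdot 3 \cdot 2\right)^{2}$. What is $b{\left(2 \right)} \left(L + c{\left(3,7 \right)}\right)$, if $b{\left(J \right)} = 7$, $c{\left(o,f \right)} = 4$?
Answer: $4060$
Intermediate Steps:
$L = 576$ ($L = \left(12 \cdot 2\right)^{2} = 24^{2} = 576$)
$b{\left(2 \right)} \left(L + c{\left(3,7 \right)}\right) = 7 \left(576 + 4\right) = 7 \cdot 580 = 4060$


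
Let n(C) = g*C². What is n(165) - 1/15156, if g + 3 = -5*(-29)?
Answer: 58592338199/15156 ≈ 3.8659e+6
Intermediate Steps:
g = 142 (g = -3 - 5*(-29) = -3 + 145 = 142)
n(C) = 142*C²
n(165) - 1/15156 = 142*165² - 1/15156 = 142*27225 - 1*1/15156 = 3865950 - 1/15156 = 58592338199/15156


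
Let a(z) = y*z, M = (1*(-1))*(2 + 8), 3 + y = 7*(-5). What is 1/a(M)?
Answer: 1/380 ≈ 0.0026316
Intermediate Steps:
y = -38 (y = -3 + 7*(-5) = -3 - 35 = -38)
M = -10 (M = -1*10 = -10)
a(z) = -38*z
1/a(M) = 1/(-38*(-10)) = 1/380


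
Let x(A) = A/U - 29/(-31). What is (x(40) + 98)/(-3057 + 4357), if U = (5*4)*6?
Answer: 2308/30225 ≈ 0.076361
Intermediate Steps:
U = 120 (U = 20*6 = 120)
x(A) = 29/31 + A/120 (x(A) = A/120 - 29/(-31) = A*(1/120) - 29*(-1/31) = A/120 + 29/31 = 29/31 + A/120)
(x(40) + 98)/(-3057 + 4357) = ((29/31 + (1/120)*40) + 98)/(-3057 + 4357) = ((29/31 + ⅓) + 98)/1300 = (118/93 + 98)*(1/1300) = (9232/93)*(1/1300) = 2308/30225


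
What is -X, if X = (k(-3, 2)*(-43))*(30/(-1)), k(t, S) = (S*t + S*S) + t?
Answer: 6450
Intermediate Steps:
k(t, S) = t + S**2 + S*t (k(t, S) = (S*t + S**2) + t = (S**2 + S*t) + t = t + S**2 + S*t)
X = -6450 (X = ((-3 + 2**2 + 2*(-3))*(-43))*(30/(-1)) = ((-3 + 4 - 6)*(-43))*(30*(-1)) = -5*(-43)*(-30) = 215*(-30) = -6450)
-X = -1*(-6450) = 6450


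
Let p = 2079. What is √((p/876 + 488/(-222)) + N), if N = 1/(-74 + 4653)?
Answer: √965371221027969/74207274 ≈ 0.41870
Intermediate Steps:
N = 1/4579 ≈ 0.00021839
√((p/876 + 488/(-222)) + N) = √((2079/876 + 488/(-222)) + 1/4579) = √((2079*(1/876) + 488*(-1/222)) + 1/4579) = √((693/292 - 244/111) + 1/4579) = √(5675/32412 + 1/4579) = √(26018237/148414548) = √965371221027969/74207274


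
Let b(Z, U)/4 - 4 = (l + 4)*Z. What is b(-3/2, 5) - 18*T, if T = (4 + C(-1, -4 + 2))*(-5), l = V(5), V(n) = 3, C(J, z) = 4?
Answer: 694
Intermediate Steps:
l = 3
T = -40 (T = (4 + 4)*(-5) = 8*(-5) = -40)
b(Z, U) = 16 + 28*Z (b(Z, U) = 16 + 4*((3 + 4)*Z) = 16 + 4*(7*Z) = 16 + 28*Z)
b(-3/2, 5) - 18*T = (16 + 28*(-3/2)) - 18*(-40) = (16 + 28*(-3*½)) + 720 = (16 + 28*(-3/2)) + 720 = (16 - 42) + 720 = -26 + 720 = 694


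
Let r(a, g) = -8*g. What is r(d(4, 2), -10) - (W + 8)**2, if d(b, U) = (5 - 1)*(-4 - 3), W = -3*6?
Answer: -20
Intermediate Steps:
W = -18
d(b, U) = -28 (d(b, U) = 4*(-7) = -28)
r(d(4, 2), -10) - (W + 8)**2 = -8*(-10) - (-18 + 8)**2 = 80 - 1*(-10)**2 = 80 - 1*100 = 80 - 100 = -20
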